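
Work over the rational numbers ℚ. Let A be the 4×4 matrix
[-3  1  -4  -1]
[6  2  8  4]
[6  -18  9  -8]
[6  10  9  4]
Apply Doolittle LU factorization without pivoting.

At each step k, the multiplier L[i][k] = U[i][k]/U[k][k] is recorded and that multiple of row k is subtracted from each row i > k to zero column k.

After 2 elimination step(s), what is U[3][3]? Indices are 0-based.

U[3][3] = -4

[col 0] pivot -3
  R1 -= -2*R0 → (0, 4, 0, 2)  (L[1][0] := -2)
  R2 -= -2*R0 → (0, -16, 1, -10)  (L[2][0] := -2)
  R3 -= -2*R0 → (0, 12, 1, 2)  (L[3][0] := -2)
[col 1] pivot 4
  R2 -= -4*R1 → (0, 0, 1, -2)  (L[2][1] := -4)
  R3 -= 3*R1 → (0, 0, 1, -4)  (L[3][1] := 3)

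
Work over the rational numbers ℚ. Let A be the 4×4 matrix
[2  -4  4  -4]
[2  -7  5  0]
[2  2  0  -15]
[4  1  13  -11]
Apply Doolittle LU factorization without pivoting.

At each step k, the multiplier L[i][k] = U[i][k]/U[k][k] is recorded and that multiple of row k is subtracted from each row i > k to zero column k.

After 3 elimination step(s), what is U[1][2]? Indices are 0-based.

U[1][2] = 1

Step 1: pivot at (0,0) is 2.
  row1 ← row1 − (1)·row0  ⇒  L[1][0]=1, U row1=(0, -3, 1, 4)
  row2 ← row2 − (1)·row0  ⇒  L[2][0]=1, U row2=(0, 6, -4, -11)
  row3 ← row3 − (2)·row0  ⇒  L[3][0]=2, U row3=(0, 9, 5, -3)
Step 2: pivot at (1,1) is -3.
  row2 ← row2 − (-2)·row1  ⇒  L[2][1]=-2, U row2=(0, 0, -2, -3)
  row3 ← row3 − (-3)·row1  ⇒  L[3][1]=-3, U row3=(0, 0, 8, 9)
Step 3: pivot at (2,2) is -2.
  row3 ← row3 − (-4)·row2  ⇒  L[3][2]=-4, U row3=(0, 0, 0, -3)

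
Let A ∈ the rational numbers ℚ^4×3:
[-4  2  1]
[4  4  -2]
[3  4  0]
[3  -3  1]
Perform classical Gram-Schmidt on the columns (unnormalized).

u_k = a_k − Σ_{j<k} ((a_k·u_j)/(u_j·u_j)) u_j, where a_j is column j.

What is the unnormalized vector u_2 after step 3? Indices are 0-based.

u_2 = (1607/2129, -1630/2129, 2322/2129, 1994/2129)

Step 1: u_0 = a_0 = (-4, 4, 3, 3).
Step 2: u_1 = a_1 − (11/50)·u_0 = (72/25, 78/25, 167/50, -183/50).
Step 3: u_2 = a_2 − (-9/50)·u_0 − (-351/2129)·u_1 = (1607/2129, -1630/2129, 2322/2129, 1994/2129).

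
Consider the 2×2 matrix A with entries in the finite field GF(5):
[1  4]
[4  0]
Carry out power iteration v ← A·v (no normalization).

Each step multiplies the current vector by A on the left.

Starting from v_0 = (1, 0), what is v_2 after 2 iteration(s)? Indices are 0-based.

v_2 = (2, 4)

v_0 = (1, 0).
v_1 = A·v_0 = (1, 4).
v_2 = A·v_1 = (2, 4).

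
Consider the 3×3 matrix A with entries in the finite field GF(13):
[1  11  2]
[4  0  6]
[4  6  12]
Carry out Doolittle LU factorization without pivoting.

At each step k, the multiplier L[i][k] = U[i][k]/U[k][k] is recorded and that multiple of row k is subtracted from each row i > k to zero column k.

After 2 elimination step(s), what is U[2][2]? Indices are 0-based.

U[2][2] = 1

[col 0] pivot 1
  R1 -= 4*R0 → (0, 8, 11)  (L[1][0] := 4)
  R2 -= 4*R0 → (0, 1, 4)  (L[2][0] := 4)
[col 1] pivot 8
  R2 -= 5*R1 → (0, 0, 1)  (L[2][1] := 5)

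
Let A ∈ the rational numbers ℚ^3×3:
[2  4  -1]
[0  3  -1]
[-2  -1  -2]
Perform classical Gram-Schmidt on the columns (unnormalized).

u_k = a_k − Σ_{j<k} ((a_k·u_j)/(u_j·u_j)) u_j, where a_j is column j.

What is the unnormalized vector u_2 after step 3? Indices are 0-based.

u_2 = (-2/3, 2/3, -2/3)

Step 1: u_0 = a_0 = (2, 0, -2).
Step 2: u_1 = a_1 − (5/4)·u_0 = (3/2, 3, 3/2).
Step 3: u_2 = a_2 − (1/4)·u_0 − (-5/9)·u_1 = (-2/3, 2/3, -2/3).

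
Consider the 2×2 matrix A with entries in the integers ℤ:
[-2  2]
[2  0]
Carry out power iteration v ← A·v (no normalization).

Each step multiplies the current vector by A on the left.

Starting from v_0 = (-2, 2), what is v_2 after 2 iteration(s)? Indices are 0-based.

v_2 = (-24, 16)

v_0 = (-2, 2).
v_1 = A·v_0 = (8, -4).
v_2 = A·v_1 = (-24, 16).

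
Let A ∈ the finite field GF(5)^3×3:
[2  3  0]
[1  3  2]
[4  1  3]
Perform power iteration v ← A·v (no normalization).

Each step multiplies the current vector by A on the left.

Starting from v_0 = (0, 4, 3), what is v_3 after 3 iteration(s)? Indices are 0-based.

v_0 = (0, 4, 3).
v_1 = A·v_0 = (2, 3, 3).
v_2 = A·v_1 = (3, 2, 0).
v_3 = A·v_2 = (2, 4, 4).

v_3 = (2, 4, 4)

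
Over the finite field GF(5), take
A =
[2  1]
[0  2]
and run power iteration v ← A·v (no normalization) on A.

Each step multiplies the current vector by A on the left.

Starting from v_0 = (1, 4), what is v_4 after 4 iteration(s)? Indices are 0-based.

v_0 = (1, 4).
v_1 = A·v_0 = (1, 3).
v_2 = A·v_1 = (0, 1).
v_3 = A·v_2 = (1, 2).
v_4 = A·v_3 = (4, 4).

v_4 = (4, 4)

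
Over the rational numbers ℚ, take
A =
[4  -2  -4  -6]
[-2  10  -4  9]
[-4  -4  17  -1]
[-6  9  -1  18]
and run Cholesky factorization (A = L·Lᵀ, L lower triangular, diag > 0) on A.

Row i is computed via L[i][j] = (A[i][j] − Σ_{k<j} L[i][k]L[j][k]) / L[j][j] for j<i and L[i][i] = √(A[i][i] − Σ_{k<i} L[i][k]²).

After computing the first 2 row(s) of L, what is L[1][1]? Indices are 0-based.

Step 1: L[0][0] = √(4) = 2.
  L[1][0] = (-2) / L[0][0] = -1.
Step 2: L[1][1] = √(9) = 3.

L[1][1] = 3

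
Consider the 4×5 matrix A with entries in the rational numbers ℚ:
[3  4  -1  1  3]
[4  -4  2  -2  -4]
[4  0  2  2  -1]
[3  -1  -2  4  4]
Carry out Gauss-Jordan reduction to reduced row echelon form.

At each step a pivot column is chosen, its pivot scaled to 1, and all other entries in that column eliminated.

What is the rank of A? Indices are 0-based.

pivot(0,0)=3: scale R0 → (1, 4/3, -1/3, 1/3, 1)
  clear (1,0): R1 −= (4)R0 → (0, -28/3, 10/3, -10/3, -8)
  clear (2,0): R2 −= (4)R0 → (0, -16/3, 10/3, 2/3, -5)
  clear (3,0): R3 −= (3)R0 → (0, -5, -1, 3, 1)
pivot(1,1)=-28/3: scale R1 → (0, 1, -5/14, 5/14, 6/7)
  clear (0,1): R0 −= (4/3)R1 → (1, 0, 1/7, -1/7, -1/7)
  clear (2,1): R2 −= (-16/3)R1 → (0, 0, 10/7, 18/7, -3/7)
  clear (3,1): R3 −= (-5)R1 → (0, 0, -39/14, 67/14, 37/7)
pivot(2,2)=10/7: scale R2 → (0, 0, 1, 9/5, -3/10)
  clear (0,2): R0 −= (1/7)R2 → (1, 0, 0, -2/5, -1/10)
  clear (1,2): R1 −= (-5/14)R2 → (0, 1, 0, 1, 3/4)
  clear (3,2): R3 −= (-39/14)R2 → (0, 0, 0, 49/5, 89/20)
pivot(3,3)=49/5: scale R3 → (0, 0, 0, 1, 89/196)
  clear (0,3): R0 −= (-2/5)R3 → (1, 0, 0, 0, 4/49)
  clear (1,3): R1 −= (1)R3 → (0, 1, 0, 0, 29/98)
  clear (2,3): R2 −= (9/5)R3 → (0, 0, 1, 0, -219/196)

rank = 4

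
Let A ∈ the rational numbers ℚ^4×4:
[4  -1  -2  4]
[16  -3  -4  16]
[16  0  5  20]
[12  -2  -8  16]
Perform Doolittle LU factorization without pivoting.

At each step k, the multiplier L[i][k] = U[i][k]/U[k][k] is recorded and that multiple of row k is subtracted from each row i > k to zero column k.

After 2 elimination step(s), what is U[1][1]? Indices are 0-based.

[col 0] pivot 4
  R1 -= 4*R0 → (0, 1, 4, 0)  (L[1][0] := 4)
  R2 -= 4*R0 → (0, 4, 13, 4)  (L[2][0] := 4)
  R3 -= 3*R0 → (0, 1, -2, 4)  (L[3][0] := 3)
[col 1] pivot 1
  R2 -= 4*R1 → (0, 0, -3, 4)  (L[2][1] := 4)
  R3 -= 1*R1 → (0, 0, -6, 4)  (L[3][1] := 1)

U[1][1] = 1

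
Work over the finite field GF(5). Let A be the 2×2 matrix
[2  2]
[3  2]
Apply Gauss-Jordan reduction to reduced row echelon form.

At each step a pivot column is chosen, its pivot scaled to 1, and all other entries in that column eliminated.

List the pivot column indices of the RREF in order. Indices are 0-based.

[1] R0 /= 2  ⇒  (1, 1)
     R1 -= 3·R0  ⇒  (0, 4)
[2] R1 /= 4  ⇒  (0, 1)
     R0 -= 1·R1  ⇒  (1, 0)

pivot columns: 0, 1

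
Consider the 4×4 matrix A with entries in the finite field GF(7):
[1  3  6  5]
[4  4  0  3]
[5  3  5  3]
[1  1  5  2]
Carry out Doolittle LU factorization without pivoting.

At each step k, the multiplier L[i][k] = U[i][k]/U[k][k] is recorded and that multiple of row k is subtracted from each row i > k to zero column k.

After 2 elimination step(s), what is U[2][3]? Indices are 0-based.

k=0: U[0][0]=1
  eliminate (1,0): mult=4, new row 1: (0, 6, 4, 4); set L[1][0]=4
  eliminate (2,0): mult=5, new row 2: (0, 2, 3, 6); set L[2][0]=5
  eliminate (3,0): mult=1, new row 3: (0, 5, 6, 4); set L[3][0]=1
k=1: U[1][1]=6
  eliminate (2,1): mult=5, new row 2: (0, 0, 4, 0); set L[2][1]=5
  eliminate (3,1): mult=2, new row 3: (0, 0, 5, 3); set L[3][1]=2

U[2][3] = 0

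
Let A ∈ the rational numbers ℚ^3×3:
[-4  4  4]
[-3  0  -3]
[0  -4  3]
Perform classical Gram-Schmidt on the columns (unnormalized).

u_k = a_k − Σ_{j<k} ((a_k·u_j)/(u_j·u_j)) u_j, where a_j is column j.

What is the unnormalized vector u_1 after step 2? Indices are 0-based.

u_1 = (36/25, -48/25, -4)

Step 1: u_0 = a_0 = (-4, -3, 0).
Step 2: u_1 = a_1 − (-16/25)·u_0 = (36/25, -48/25, -4).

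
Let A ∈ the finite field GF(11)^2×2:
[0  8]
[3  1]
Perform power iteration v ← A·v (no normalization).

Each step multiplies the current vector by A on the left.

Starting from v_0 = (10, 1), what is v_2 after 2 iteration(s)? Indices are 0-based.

v_0 = (10, 1).
v_1 = A·v_0 = (8, 9).
v_2 = A·v_1 = (6, 0).

v_2 = (6, 0)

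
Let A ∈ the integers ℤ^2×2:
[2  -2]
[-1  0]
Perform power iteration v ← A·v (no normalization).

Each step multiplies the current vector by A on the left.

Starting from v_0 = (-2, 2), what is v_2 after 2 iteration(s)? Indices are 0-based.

v_2 = (-20, 8)

v_0 = (-2, 2).
v_1 = A·v_0 = (-8, 2).
v_2 = A·v_1 = (-20, 8).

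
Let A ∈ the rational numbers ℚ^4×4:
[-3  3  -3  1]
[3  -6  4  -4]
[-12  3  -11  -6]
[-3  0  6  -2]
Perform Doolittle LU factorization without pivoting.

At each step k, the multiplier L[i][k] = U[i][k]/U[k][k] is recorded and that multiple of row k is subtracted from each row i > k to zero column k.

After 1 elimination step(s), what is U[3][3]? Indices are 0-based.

[col 0] pivot -3
  R1 -= -1*R0 → (0, -3, 1, -3)  (L[1][0] := -1)
  R2 -= 4*R0 → (0, -9, 1, -10)  (L[2][0] := 4)
  R3 -= 1*R0 → (0, -3, 9, -3)  (L[3][0] := 1)

U[3][3] = -3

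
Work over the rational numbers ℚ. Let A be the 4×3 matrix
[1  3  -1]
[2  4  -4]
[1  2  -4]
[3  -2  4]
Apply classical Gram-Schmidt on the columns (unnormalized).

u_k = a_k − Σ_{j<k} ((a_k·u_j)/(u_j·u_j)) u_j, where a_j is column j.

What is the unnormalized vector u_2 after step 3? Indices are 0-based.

Step 1: u_0 = a_0 = (1, 2, 1, 3).
Step 2: u_1 = a_1 − (7/15)·u_0 = (38/15, 46/15, 23/15, -17/5).
Step 3: u_2 = a_2 − (-1/15)·u_0 − (-259/223)·u_1 = (448/223, -68/223, -480/223, 56/223).

u_2 = (448/223, -68/223, -480/223, 56/223)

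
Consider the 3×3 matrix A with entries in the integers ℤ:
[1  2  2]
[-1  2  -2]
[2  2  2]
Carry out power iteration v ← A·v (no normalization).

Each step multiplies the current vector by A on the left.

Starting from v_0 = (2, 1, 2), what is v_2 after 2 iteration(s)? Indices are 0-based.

v_2 = (20, -36, 28)

v_0 = (2, 1, 2).
v_1 = A·v_0 = (8, -4, 10).
v_2 = A·v_1 = (20, -36, 28).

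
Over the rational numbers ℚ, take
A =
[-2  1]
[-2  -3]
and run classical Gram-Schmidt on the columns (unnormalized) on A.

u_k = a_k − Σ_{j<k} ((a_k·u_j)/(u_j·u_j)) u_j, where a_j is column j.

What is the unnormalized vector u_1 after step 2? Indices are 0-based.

u_1 = (2, -2)

Step 1: u_0 = a_0 = (-2, -2).
Step 2: u_1 = a_1 − (1/2)·u_0 = (2, -2).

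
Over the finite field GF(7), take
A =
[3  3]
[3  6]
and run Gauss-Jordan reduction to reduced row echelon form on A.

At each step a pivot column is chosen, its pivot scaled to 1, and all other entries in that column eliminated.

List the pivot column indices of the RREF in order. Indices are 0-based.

pivot columns: 0, 1

pivot(0,0)=3: scale R0 → (1, 1)
  clear (1,0): R1 −= (3)R0 → (0, 3)
pivot(1,1)=3: scale R1 → (0, 1)
  clear (0,1): R0 −= (1)R1 → (1, 0)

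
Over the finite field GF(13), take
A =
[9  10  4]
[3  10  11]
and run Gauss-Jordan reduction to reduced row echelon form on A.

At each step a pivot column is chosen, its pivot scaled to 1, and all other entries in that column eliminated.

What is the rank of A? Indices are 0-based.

rank = 2

pivot(0,0)=9: scale R0 → (1, 4, 12)
  clear (1,0): R1 −= (3)R0 → (0, 11, 1)
pivot(1,1)=11: scale R1 → (0, 1, 6)
  clear (0,1): R0 −= (4)R1 → (1, 0, 1)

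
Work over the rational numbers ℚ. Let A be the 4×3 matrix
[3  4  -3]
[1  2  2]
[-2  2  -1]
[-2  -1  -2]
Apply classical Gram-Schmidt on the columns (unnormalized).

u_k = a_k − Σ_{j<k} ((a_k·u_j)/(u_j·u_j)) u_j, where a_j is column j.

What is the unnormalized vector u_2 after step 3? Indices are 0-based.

Step 1: u_0 = a_0 = (3, 1, -2, -2).
Step 2: u_1 = a_1 − (2/3)·u_0 = (2, 4/3, 10/3, 1/3).
Step 3: u_2 = a_2 − (-1/18)·u_0 − (-22/51)·u_1 = (-67/34, 805/306, 50/153, -301/153).

u_2 = (-67/34, 805/306, 50/153, -301/153)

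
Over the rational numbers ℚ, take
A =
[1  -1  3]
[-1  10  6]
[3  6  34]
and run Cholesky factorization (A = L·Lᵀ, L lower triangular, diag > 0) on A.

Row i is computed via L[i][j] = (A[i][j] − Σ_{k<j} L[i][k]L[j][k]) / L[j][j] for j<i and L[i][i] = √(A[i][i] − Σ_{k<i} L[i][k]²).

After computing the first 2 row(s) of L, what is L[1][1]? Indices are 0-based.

Step 1: L[0][0] = √(1) = 1.
  L[1][0] = (-1) / L[0][0] = -1.
Step 2: L[1][1] = √(9) = 3.

L[1][1] = 3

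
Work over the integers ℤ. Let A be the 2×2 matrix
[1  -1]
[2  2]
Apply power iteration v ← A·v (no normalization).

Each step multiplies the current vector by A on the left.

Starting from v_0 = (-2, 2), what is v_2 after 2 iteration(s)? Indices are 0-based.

v_2 = (-4, -8)

v_0 = (-2, 2).
v_1 = A·v_0 = (-4, 0).
v_2 = A·v_1 = (-4, -8).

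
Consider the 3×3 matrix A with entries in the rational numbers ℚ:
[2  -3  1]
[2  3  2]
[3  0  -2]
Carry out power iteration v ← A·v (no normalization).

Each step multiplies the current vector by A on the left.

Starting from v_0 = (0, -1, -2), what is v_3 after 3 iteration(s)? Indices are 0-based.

v_3 = (82, 11, 91)

v_0 = (0, -1, -2).
v_1 = A·v_0 = (1, -7, 4).
v_2 = A·v_1 = (27, -11, -5).
v_3 = A·v_2 = (82, 11, 91).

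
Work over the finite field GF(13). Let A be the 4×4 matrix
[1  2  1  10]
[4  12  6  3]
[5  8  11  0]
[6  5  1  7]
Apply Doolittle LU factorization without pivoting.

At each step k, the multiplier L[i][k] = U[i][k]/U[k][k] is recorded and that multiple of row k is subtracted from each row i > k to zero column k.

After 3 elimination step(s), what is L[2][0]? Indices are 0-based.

L[2][0] = 5

[col 0] pivot 1
  R1 -= 4*R0 → (0, 4, 2, 2)  (L[1][0] := 4)
  R2 -= 5*R0 → (0, 11, 6, 2)  (L[2][0] := 5)
  R3 -= 6*R0 → (0, 6, 8, 12)  (L[3][0] := 6)
[col 1] pivot 4
  R2 -= 6*R1 → (0, 0, 7, 3)  (L[2][1] := 6)
  R3 -= 8*R1 → (0, 0, 5, 9)  (L[3][1] := 8)
[col 2] pivot 7
  R3 -= 10*R2 → (0, 0, 0, 5)  (L[3][2] := 10)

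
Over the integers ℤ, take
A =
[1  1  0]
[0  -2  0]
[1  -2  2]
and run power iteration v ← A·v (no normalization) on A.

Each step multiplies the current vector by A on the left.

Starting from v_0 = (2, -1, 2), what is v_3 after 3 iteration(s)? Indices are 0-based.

v_3 = (-1, 8, 37)

v_0 = (2, -1, 2).
v_1 = A·v_0 = (1, 2, 8).
v_2 = A·v_1 = (3, -4, 13).
v_3 = A·v_2 = (-1, 8, 37).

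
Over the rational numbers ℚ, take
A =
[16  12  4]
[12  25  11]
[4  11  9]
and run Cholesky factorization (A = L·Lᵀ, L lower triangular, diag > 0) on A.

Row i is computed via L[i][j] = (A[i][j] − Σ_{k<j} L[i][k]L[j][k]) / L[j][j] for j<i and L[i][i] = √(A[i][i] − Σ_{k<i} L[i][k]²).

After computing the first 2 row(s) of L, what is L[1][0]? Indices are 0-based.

Step 1: L[0][0] = √(16) = 4.
  L[1][0] = (12) / L[0][0] = 3.
Step 2: L[1][1] = √(16) = 4.

L[1][0] = 3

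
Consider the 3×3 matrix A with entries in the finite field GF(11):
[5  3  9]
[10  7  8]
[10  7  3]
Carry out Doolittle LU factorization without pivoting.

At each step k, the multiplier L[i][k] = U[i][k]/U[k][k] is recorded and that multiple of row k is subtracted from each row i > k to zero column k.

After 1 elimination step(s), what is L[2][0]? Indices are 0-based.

L[2][0] = 2

[col 0] pivot 5
  R1 -= 2*R0 → (0, 1, 1)  (L[1][0] := 2)
  R2 -= 2*R0 → (0, 1, 7)  (L[2][0] := 2)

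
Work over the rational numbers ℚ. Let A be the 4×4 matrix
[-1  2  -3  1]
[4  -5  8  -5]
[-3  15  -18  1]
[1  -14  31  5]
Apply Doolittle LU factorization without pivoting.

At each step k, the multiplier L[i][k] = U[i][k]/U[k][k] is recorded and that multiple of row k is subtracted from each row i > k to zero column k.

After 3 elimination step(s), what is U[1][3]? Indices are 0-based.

Step 1: pivot at (0,0) is -1.
  row1 ← row1 − (-4)·row0  ⇒  L[1][0]=-4, U row1=(0, 3, -4, -1)
  row2 ← row2 − (3)·row0  ⇒  L[2][0]=3, U row2=(0, 9, -9, -2)
  row3 ← row3 − (-1)·row0  ⇒  L[3][0]=-1, U row3=(0, -12, 28, 6)
Step 2: pivot at (1,1) is 3.
  row2 ← row2 − (3)·row1  ⇒  L[2][1]=3, U row2=(0, 0, 3, 1)
  row3 ← row3 − (-4)·row1  ⇒  L[3][1]=-4, U row3=(0, 0, 12, 2)
Step 3: pivot at (2,2) is 3.
  row3 ← row3 − (4)·row2  ⇒  L[3][2]=4, U row3=(0, 0, 0, -2)

U[1][3] = -1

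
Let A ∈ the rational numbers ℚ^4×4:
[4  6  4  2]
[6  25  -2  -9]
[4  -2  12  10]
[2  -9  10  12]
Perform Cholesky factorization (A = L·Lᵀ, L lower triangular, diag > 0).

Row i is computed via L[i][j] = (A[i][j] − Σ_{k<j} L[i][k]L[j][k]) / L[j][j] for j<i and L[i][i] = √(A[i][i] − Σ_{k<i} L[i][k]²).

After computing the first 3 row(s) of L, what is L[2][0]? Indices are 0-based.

L[2][0] = 2

Step 1: L[0][0] = √(4) = 2.
  L[1][0] = (6) / L[0][0] = 3.
Step 2: L[1][1] = √(16) = 4.
  L[2][0] = (4) / L[0][0] = 2.
  L[2][1] = (-8) / L[1][1] = -2.
Step 3: L[2][2] = √(4) = 2.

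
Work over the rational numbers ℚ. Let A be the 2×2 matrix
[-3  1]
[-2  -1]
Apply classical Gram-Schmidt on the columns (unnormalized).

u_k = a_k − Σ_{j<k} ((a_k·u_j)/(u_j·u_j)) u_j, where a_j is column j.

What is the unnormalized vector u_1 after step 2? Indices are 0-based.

u_1 = (10/13, -15/13)

Step 1: u_0 = a_0 = (-3, -2).
Step 2: u_1 = a_1 − (-1/13)·u_0 = (10/13, -15/13).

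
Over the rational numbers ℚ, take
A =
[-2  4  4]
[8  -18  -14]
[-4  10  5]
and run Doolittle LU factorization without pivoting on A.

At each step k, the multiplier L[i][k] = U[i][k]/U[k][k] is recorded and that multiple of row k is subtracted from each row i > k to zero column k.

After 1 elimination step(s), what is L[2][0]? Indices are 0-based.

Step 1: pivot at (0,0) is -2.
  row1 ← row1 − (-4)·row0  ⇒  L[1][0]=-4, U row1=(0, -2, 2)
  row2 ← row2 − (2)·row0  ⇒  L[2][0]=2, U row2=(0, 2, -3)

L[2][0] = 2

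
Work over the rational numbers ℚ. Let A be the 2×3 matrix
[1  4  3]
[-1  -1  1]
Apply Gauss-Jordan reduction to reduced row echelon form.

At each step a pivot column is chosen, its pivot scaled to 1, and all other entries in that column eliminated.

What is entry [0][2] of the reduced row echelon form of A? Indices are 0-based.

[1] R0 /= 1  ⇒  (1, 4, 3)
     R1 -= -1·R0  ⇒  (0, 3, 4)
[2] R1 /= 3  ⇒  (0, 1, 4/3)
     R0 -= 4·R1  ⇒  (1, 0, -7/3)

M[0][2] = -7/3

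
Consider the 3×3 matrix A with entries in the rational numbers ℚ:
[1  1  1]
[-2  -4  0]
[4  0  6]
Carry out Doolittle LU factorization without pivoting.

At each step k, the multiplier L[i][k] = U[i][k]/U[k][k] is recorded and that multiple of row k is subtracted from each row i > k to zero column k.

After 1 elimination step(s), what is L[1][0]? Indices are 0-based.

[col 0] pivot 1
  R1 -= -2*R0 → (0, -2, 2)  (L[1][0] := -2)
  R2 -= 4*R0 → (0, -4, 2)  (L[2][0] := 4)

L[1][0] = -2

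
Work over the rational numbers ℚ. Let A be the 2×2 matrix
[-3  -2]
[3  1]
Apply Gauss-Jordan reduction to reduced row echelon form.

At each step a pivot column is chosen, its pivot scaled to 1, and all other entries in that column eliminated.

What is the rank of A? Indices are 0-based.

pivot(0,0)=-3: scale R0 → (1, 2/3)
  clear (1,0): R1 −= (3)R0 → (0, -1)
pivot(1,1)=-1: scale R1 → (0, 1)
  clear (0,1): R0 −= (2/3)R1 → (1, 0)

rank = 2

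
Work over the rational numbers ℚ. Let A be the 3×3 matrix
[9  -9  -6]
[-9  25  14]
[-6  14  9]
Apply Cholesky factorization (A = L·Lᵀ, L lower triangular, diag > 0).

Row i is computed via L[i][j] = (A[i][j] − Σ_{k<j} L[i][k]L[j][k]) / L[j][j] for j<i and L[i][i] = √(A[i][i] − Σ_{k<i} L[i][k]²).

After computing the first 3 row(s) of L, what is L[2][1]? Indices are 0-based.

Step 1: L[0][0] = √(9) = 3.
  L[1][0] = (-9) / L[0][0] = -3.
Step 2: L[1][1] = √(16) = 4.
  L[2][0] = (-6) / L[0][0] = -2.
  L[2][1] = (8) / L[1][1] = 2.
Step 3: L[2][2] = √(1) = 1.

L[2][1] = 2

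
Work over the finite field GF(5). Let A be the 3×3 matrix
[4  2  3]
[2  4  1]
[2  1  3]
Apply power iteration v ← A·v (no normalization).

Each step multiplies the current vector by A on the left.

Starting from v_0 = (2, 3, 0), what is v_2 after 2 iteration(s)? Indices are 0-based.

v_2 = (4, 4, 0)

v_0 = (2, 3, 0).
v_1 = A·v_0 = (4, 1, 2).
v_2 = A·v_1 = (4, 4, 0).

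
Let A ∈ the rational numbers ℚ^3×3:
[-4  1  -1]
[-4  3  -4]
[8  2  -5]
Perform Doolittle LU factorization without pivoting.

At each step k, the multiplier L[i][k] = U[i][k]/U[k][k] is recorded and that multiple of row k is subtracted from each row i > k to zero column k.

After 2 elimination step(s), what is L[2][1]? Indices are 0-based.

L[2][1] = 2

[col 0] pivot -4
  R1 -= 1*R0 → (0, 2, -3)  (L[1][0] := 1)
  R2 -= -2*R0 → (0, 4, -7)  (L[2][0] := -2)
[col 1] pivot 2
  R2 -= 2*R1 → (0, 0, -1)  (L[2][1] := 2)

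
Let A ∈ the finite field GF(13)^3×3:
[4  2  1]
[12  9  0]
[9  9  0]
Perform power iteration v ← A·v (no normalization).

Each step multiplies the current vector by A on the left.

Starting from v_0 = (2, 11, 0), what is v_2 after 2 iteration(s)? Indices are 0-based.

v_0 = (2, 11, 0).
v_1 = A·v_0 = (4, 6, 0).
v_2 = A·v_1 = (2, 11, 12).

v_2 = (2, 11, 12)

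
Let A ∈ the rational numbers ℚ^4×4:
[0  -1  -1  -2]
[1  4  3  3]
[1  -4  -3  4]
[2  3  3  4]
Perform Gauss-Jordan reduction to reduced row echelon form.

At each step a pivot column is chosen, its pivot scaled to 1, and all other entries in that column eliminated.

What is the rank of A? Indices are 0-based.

rank = 4

[1] R0 <-> R1
[1] R0 /= 1  ⇒  (1, 4, 3, 3)
     R2 -= 1·R0  ⇒  (0, -8, -6, 1)
     R3 -= 2·R0  ⇒  (0, -5, -3, -2)
[2] R1 /= -1  ⇒  (0, 1, 1, 2)
     R0 -= 4·R1  ⇒  (1, 0, -1, -5)
     R2 -= -8·R1  ⇒  (0, 0, 2, 17)
     R3 -= -5·R1  ⇒  (0, 0, 2, 8)
[3] R2 /= 2  ⇒  (0, 0, 1, 17/2)
     R0 -= -1·R2  ⇒  (1, 0, 0, 7/2)
     R1 -= 1·R2  ⇒  (0, 1, 0, -13/2)
     R3 -= 2·R2  ⇒  (0, 0, 0, -9)
[4] R3 /= -9  ⇒  (0, 0, 0, 1)
     R0 -= 7/2·R3  ⇒  (1, 0, 0, 0)
     R1 -= -13/2·R3  ⇒  (0, 1, 0, 0)
     R2 -= 17/2·R3  ⇒  (0, 0, 1, 0)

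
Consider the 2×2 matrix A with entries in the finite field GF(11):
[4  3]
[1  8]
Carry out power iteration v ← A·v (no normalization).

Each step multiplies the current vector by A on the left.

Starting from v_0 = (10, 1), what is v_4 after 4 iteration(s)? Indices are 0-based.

v_4 = (4, 6)

v_0 = (10, 1).
v_1 = A·v_0 = (10, 7).
v_2 = A·v_1 = (6, 0).
v_3 = A·v_2 = (2, 6).
v_4 = A·v_3 = (4, 6).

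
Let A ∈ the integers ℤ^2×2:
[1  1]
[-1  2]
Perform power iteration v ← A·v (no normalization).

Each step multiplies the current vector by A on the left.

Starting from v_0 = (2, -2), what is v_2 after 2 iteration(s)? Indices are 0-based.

v_2 = (-6, -12)

v_0 = (2, -2).
v_1 = A·v_0 = (0, -6).
v_2 = A·v_1 = (-6, -12).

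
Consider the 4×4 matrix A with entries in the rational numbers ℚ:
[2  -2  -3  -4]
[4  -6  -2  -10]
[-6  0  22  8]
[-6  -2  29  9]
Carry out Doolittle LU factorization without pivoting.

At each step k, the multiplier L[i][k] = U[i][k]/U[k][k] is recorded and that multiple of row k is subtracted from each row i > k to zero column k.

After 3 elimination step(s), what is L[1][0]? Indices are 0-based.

[col 0] pivot 2
  R1 -= 2*R0 → (0, -2, 4, -2)  (L[1][0] := 2)
  R2 -= -3*R0 → (0, -6, 13, -4)  (L[2][0] := -3)
  R3 -= -3*R0 → (0, -8, 20, -3)  (L[3][0] := -3)
[col 1] pivot -2
  R2 -= 3*R1 → (0, 0, 1, 2)  (L[2][1] := 3)
  R3 -= 4*R1 → (0, 0, 4, 5)  (L[3][1] := 4)
[col 2] pivot 1
  R3 -= 4*R2 → (0, 0, 0, -3)  (L[3][2] := 4)

L[1][0] = 2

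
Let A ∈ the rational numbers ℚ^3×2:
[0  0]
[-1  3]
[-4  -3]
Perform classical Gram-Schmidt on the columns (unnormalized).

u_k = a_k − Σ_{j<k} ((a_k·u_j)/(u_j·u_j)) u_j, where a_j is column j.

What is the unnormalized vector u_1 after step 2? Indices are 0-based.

Step 1: u_0 = a_0 = (0, -1, -4).
Step 2: u_1 = a_1 − (9/17)·u_0 = (0, 60/17, -15/17).

u_1 = (0, 60/17, -15/17)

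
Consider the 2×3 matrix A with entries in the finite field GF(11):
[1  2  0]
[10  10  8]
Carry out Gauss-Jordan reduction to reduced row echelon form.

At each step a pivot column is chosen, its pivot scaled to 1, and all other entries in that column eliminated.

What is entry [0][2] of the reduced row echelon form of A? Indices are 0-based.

M[0][2] = 6

pivot(0,0)=1: scale R0 → (1, 2, 0)
  clear (1,0): R1 −= (10)R0 → (0, 1, 8)
pivot(1,1)=1: scale R1 → (0, 1, 8)
  clear (0,1): R0 −= (2)R1 → (1, 0, 6)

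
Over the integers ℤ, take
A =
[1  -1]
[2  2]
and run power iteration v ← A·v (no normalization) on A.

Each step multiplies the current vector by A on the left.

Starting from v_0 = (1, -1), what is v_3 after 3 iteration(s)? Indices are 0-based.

v_3 = (-2, 12)

v_0 = (1, -1).
v_1 = A·v_0 = (2, 0).
v_2 = A·v_1 = (2, 4).
v_3 = A·v_2 = (-2, 12).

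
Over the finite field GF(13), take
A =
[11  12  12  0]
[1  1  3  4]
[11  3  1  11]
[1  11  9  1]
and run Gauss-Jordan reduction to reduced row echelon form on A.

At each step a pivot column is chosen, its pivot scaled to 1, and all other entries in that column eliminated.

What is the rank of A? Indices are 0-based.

rank = 4

step 1: normalize row 0 (÷11) = (1, 7, 7, 0)
  row 1: subtract 1×row0 = (0, 7, 9, 4)
  row 2: subtract 11×row0 = (0, 4, 2, 11)
  row 3: subtract 1×row0 = (0, 4, 2, 1)
step 2: normalize row 1 (÷7) = (0, 1, 5, 8)
  row 0: subtract 7×row1 = (1, 0, 11, 9)
  row 2: subtract 4×row1 = (0, 0, 8, 5)
  row 3: subtract 4×row1 = (0, 0, 8, 8)
step 3: normalize row 2 (÷8) = (0, 0, 1, 12)
  row 0: subtract 11×row2 = (1, 0, 0, 7)
  row 1: subtract 5×row2 = (0, 1, 0, 0)
  row 3: subtract 8×row2 = (0, 0, 0, 3)
step 4: normalize row 3 (÷3) = (0, 0, 0, 1)
  row 0: subtract 7×row3 = (1, 0, 0, 0)
  row 2: subtract 12×row3 = (0, 0, 1, 0)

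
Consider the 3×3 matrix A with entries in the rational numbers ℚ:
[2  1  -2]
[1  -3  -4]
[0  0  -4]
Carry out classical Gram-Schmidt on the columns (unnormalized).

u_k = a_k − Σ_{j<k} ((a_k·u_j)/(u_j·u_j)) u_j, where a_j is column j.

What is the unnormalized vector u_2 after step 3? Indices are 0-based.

u_2 = (0, 0, -4)

Step 1: u_0 = a_0 = (2, 1, 0).
Step 2: u_1 = a_1 − (-1/5)·u_0 = (7/5, -14/5, 0).
Step 3: u_2 = a_2 − (-8/5)·u_0 − (6/7)·u_1 = (0, 0, -4).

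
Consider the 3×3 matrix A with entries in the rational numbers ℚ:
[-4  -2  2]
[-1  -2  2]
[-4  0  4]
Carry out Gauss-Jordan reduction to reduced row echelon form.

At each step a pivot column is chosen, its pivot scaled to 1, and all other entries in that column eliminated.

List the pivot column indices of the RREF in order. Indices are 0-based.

pivot(0,0)=-4: scale R0 → (1, 1/2, -1/2)
  clear (1,0): R1 −= (-1)R0 → (0, -3/2, 3/2)
  clear (2,0): R2 −= (-4)R0 → (0, 2, 2)
pivot(1,1)=-3/2: scale R1 → (0, 1, -1)
  clear (0,1): R0 −= (1/2)R1 → (1, 0, 0)
  clear (2,1): R2 −= (2)R1 → (0, 0, 4)
pivot(2,2)=4: scale R2 → (0, 0, 1)
  clear (1,2): R1 −= (-1)R2 → (0, 1, 0)

pivot columns: 0, 1, 2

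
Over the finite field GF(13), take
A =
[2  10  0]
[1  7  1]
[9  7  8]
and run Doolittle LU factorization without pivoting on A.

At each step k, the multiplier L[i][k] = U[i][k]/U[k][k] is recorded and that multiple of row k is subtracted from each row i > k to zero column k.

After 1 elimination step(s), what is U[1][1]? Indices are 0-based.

U[1][1] = 2

k=0: U[0][0]=2
  eliminate (1,0): mult=7, new row 1: (0, 2, 1); set L[1][0]=7
  eliminate (2,0): mult=11, new row 2: (0, 1, 8); set L[2][0]=11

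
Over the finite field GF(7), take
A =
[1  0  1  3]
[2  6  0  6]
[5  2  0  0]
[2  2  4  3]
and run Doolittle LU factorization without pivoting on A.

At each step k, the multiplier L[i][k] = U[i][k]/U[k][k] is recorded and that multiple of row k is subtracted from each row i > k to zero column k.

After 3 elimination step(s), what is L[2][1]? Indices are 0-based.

L[2][1] = 5

k=0: U[0][0]=1
  eliminate (1,0): mult=2, new row 1: (0, 6, 5, 0); set L[1][0]=2
  eliminate (2,0): mult=5, new row 2: (0, 2, 2, 6); set L[2][0]=5
  eliminate (3,0): mult=2, new row 3: (0, 2, 2, 4); set L[3][0]=2
k=1: U[1][1]=6
  eliminate (2,1): mult=5, new row 2: (0, 0, 5, 6); set L[2][1]=5
  eliminate (3,1): mult=5, new row 3: (0, 0, 5, 4); set L[3][1]=5
k=2: U[2][2]=5
  eliminate (3,2): mult=1, new row 3: (0, 0, 0, 5); set L[3][2]=1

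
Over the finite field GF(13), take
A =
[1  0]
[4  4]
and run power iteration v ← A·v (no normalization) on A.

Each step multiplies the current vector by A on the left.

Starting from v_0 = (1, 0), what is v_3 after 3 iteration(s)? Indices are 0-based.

v_0 = (1, 0).
v_1 = A·v_0 = (1, 4).
v_2 = A·v_1 = (1, 7).
v_3 = A·v_2 = (1, 6).

v_3 = (1, 6)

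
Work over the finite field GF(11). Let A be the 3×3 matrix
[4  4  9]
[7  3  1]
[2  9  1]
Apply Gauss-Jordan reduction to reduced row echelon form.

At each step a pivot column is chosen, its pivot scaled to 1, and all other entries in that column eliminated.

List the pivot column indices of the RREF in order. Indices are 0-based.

[1] R0 /= 4  ⇒  (1, 1, 5)
     R1 -= 7·R0  ⇒  (0, 7, 10)
     R2 -= 2·R0  ⇒  (0, 7, 2)
[2] R1 /= 7  ⇒  (0, 1, 3)
     R0 -= 1·R1  ⇒  (1, 0, 2)
     R2 -= 7·R1  ⇒  (0, 0, 3)
[3] R2 /= 3  ⇒  (0, 0, 1)
     R0 -= 2·R2  ⇒  (1, 0, 0)
     R1 -= 3·R2  ⇒  (0, 1, 0)

pivot columns: 0, 1, 2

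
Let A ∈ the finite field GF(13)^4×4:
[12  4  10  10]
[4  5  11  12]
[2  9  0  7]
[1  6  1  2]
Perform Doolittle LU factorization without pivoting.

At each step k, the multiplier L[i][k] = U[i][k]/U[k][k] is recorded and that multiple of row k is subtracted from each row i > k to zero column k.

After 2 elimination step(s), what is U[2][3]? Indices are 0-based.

U[2][3] = 1

[col 0] pivot 12
  R1 -= 9*R0 → (0, 8, 12, 0)  (L[1][0] := 9)
  R2 -= 11*R0 → (0, 4, 7, 1)  (L[2][0] := 11)
  R3 -= 12*R0 → (0, 10, 11, 12)  (L[3][0] := 12)
[col 1] pivot 8
  R2 -= 7*R1 → (0, 0, 1, 1)  (L[2][1] := 7)
  R3 -= 11*R1 → (0, 0, 9, 12)  (L[3][1] := 11)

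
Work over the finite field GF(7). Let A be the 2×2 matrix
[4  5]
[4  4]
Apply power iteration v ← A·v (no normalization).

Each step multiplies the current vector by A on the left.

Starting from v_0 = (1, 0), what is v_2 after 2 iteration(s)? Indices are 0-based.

v_0 = (1, 0).
v_1 = A·v_0 = (4, 4).
v_2 = A·v_1 = (1, 4).

v_2 = (1, 4)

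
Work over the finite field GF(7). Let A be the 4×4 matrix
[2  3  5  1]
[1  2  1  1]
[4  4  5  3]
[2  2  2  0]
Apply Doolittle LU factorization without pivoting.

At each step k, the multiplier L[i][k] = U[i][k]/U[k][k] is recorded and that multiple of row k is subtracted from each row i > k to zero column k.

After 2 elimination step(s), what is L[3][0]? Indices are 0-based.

L[3][0] = 1

[col 0] pivot 2
  R1 -= 4*R0 → (0, 4, 2, 4)  (L[1][0] := 4)
  R2 -= 2*R0 → (0, 5, 2, 1)  (L[2][0] := 2)
  R3 -= 1*R0 → (0, 6, 4, 6)  (L[3][0] := 1)
[col 1] pivot 4
  R2 -= 3*R1 → (0, 0, 3, 3)  (L[2][1] := 3)
  R3 -= 5*R1 → (0, 0, 1, 0)  (L[3][1] := 5)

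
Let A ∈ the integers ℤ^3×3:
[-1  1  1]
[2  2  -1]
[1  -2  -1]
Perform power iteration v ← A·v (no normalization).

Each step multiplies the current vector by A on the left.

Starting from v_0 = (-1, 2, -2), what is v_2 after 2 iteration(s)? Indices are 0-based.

v_0 = (-1, 2, -2).
v_1 = A·v_0 = (1, 4, -3).
v_2 = A·v_1 = (0, 13, -4).

v_2 = (0, 13, -4)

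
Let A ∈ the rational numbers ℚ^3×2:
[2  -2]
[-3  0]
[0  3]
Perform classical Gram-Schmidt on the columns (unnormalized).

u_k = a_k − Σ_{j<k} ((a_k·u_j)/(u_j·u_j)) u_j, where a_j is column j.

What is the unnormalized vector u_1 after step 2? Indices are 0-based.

Step 1: u_0 = a_0 = (2, -3, 0).
Step 2: u_1 = a_1 − (-4/13)·u_0 = (-18/13, -12/13, 3).

u_1 = (-18/13, -12/13, 3)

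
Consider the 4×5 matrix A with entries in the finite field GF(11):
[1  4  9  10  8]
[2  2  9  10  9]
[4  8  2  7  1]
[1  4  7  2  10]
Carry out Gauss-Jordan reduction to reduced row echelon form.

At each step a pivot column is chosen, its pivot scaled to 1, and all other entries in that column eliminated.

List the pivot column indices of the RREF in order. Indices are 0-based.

[1] R0 /= 1  ⇒  (1, 4, 9, 10, 8)
     R1 -= 2·R0  ⇒  (0, 5, 2, 1, 4)
     R2 -= 4·R0  ⇒  (0, 3, 10, 0, 2)
     R3 -= 1·R0  ⇒  (0, 0, 9, 3, 2)
[2] R1 /= 5  ⇒  (0, 1, 7, 9, 3)
     R0 -= 4·R1  ⇒  (1, 0, 3, 7, 7)
     R2 -= 3·R1  ⇒  (0, 0, 0, 6, 4)
[3] R2 <-> R3
[3] R2 /= 9  ⇒  (0, 0, 1, 4, 10)
     R0 -= 3·R2  ⇒  (1, 0, 0, 6, 10)
     R1 -= 7·R2  ⇒  (0, 1, 0, 3, 10)
[4] R3 /= 6  ⇒  (0, 0, 0, 1, 8)
     R0 -= 6·R3  ⇒  (1, 0, 0, 0, 6)
     R1 -= 3·R3  ⇒  (0, 1, 0, 0, 8)
     R2 -= 4·R3  ⇒  (0, 0, 1, 0, 0)

pivot columns: 0, 1, 2, 3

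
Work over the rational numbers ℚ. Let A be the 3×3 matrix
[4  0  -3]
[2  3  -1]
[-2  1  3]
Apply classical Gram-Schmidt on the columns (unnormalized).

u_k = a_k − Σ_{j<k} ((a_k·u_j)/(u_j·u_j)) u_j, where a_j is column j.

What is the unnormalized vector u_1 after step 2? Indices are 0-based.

u_1 = (-2/3, 8/3, 4/3)

Step 1: u_0 = a_0 = (4, 2, -2).
Step 2: u_1 = a_1 − (1/6)·u_0 = (-2/3, 8/3, 4/3).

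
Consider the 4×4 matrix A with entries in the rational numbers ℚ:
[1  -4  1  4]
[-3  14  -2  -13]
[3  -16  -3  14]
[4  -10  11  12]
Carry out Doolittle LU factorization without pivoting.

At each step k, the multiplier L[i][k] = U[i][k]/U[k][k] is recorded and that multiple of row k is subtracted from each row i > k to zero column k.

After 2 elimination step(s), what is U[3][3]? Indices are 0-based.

U[3][3] = -1

[col 0] pivot 1
  R1 -= -3*R0 → (0, 2, 1, -1)  (L[1][0] := -3)
  R2 -= 3*R0 → (0, -4, -6, 2)  (L[2][0] := 3)
  R3 -= 4*R0 → (0, 6, 7, -4)  (L[3][0] := 4)
[col 1] pivot 2
  R2 -= -2*R1 → (0, 0, -4, 0)  (L[2][1] := -2)
  R3 -= 3*R1 → (0, 0, 4, -1)  (L[3][1] := 3)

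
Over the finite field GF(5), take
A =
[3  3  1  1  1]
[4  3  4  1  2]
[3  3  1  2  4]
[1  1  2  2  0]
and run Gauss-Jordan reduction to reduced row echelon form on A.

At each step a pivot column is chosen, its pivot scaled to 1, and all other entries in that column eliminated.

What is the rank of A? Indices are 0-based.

rank = 4

[1] R0 /= 3  ⇒  (1, 1, 2, 2, 2)
     R1 -= 4·R0  ⇒  (0, 4, 1, 3, 4)
     R2 -= 3·R0  ⇒  (0, 0, 0, 1, 3)
     R3 -= 1·R0  ⇒  (0, 0, 0, 0, 3)
[2] R1 /= 4  ⇒  (0, 1, 4, 2, 1)
     R0 -= 1·R1  ⇒  (1, 0, 3, 0, 1)
column 2 empty below row 2
[3] R2 /= 1  ⇒  (0, 0, 0, 1, 3)
     R1 -= 2·R2  ⇒  (0, 1, 4, 0, 0)
[4] R3 /= 3  ⇒  (0, 0, 0, 0, 1)
     R0 -= 1·R3  ⇒  (1, 0, 3, 0, 0)
     R2 -= 3·R3  ⇒  (0, 0, 0, 1, 0)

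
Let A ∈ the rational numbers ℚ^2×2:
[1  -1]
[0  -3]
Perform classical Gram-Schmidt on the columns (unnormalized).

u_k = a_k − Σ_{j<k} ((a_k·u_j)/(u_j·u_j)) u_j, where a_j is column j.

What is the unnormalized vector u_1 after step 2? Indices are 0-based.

u_1 = (0, -3)

Step 1: u_0 = a_0 = (1, 0).
Step 2: u_1 = a_1 − (-1)·u_0 = (0, -3).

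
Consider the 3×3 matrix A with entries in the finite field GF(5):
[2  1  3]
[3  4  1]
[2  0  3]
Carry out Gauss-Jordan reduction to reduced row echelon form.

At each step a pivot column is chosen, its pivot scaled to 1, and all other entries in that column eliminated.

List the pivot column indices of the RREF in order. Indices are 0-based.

pivot columns: 0, 1, 2

pivot(0,0)=2: scale R0 → (1, 3, 4)
  clear (1,0): R1 −= (3)R0 → (0, 0, 4)
  clear (2,0): R2 −= (2)R0 → (0, 4, 0)
pivot(1,1): swap R1↔R2
pivot(1,1)=4: scale R1 → (0, 1, 0)
  clear (0,1): R0 −= (3)R1 → (1, 0, 4)
pivot(2,2)=4: scale R2 → (0, 0, 1)
  clear (0,2): R0 −= (4)R2 → (1, 0, 0)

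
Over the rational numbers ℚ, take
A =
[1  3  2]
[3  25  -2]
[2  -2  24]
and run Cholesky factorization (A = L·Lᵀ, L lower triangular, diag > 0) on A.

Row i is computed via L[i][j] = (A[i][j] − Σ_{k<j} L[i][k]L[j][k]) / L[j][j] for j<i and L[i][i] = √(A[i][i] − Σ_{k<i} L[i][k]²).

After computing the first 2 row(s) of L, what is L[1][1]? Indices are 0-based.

L[1][1] = 4

Step 1: L[0][0] = √(1) = 1.
  L[1][0] = (3) / L[0][0] = 3.
Step 2: L[1][1] = √(16) = 4.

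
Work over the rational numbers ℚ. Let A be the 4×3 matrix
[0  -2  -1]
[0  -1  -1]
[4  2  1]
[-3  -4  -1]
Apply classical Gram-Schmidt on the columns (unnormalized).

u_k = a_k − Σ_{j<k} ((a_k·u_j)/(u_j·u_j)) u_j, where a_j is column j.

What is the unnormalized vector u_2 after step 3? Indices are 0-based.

Step 1: u_0 = a_0 = (0, 0, 4, -3).
Step 2: u_1 = a_1 − (4/5)·u_0 = (-2, -1, -6/5, -8/5).
Step 3: u_2 = a_2 − (7/25)·u_0 − (17/45)·u_1 = (-11/45, -28/45, 1/3, 4/9).

u_2 = (-11/45, -28/45, 1/3, 4/9)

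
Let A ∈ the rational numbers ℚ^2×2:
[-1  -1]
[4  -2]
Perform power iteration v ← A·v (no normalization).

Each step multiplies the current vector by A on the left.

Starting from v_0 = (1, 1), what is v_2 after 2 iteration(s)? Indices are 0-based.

v_2 = (0, -12)

v_0 = (1, 1).
v_1 = A·v_0 = (-2, 2).
v_2 = A·v_1 = (0, -12).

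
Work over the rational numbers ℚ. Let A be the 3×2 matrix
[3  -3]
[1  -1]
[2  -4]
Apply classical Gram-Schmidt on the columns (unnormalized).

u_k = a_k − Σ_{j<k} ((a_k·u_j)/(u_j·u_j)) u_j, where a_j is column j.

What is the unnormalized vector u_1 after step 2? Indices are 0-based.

Step 1: u_0 = a_0 = (3, 1, 2).
Step 2: u_1 = a_1 − (-9/7)·u_0 = (6/7, 2/7, -10/7).

u_1 = (6/7, 2/7, -10/7)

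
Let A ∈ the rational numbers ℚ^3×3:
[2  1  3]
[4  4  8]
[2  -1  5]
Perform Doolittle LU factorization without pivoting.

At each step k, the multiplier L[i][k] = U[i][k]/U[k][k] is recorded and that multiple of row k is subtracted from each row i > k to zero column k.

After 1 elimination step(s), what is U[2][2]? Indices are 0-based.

k=0: U[0][0]=2
  eliminate (1,0): mult=2, new row 1: (0, 2, 2); set L[1][0]=2
  eliminate (2,0): mult=1, new row 2: (0, -2, 2); set L[2][0]=1

U[2][2] = 2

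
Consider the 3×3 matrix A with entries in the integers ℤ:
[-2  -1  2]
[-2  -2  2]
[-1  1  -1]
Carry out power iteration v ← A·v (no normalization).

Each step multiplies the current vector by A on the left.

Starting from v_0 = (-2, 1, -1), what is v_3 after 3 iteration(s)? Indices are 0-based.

v_3 = (-28, -34, 5)

v_0 = (-2, 1, -1).
v_1 = A·v_0 = (1, 0, 4).
v_2 = A·v_1 = (6, 6, -5).
v_3 = A·v_2 = (-28, -34, 5).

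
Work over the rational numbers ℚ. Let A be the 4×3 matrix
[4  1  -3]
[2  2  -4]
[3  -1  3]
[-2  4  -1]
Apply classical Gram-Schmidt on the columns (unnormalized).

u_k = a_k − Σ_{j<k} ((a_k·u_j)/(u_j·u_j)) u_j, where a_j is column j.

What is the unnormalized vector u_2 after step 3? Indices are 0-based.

u_2 = (-174/239, -374/239, 762/239, 421/239)

Step 1: u_0 = a_0 = (4, 2, 3, -2).
Step 2: u_1 = a_1 − (-1/11)·u_0 = (15/11, 24/11, -8/11, 42/11).
Step 3: u_2 = a_2 − (-3/11)·u_0 − (-207/239)·u_1 = (-174/239, -374/239, 762/239, 421/239).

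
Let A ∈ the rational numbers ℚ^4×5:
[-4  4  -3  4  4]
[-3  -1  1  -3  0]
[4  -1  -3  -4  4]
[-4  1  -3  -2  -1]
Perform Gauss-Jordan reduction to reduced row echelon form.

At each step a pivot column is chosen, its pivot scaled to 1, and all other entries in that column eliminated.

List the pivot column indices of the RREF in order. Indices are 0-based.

step 1: normalize row 0 (÷-4) = (1, -1, 3/4, -1, -1)
  row 1: subtract -3×row0 = (0, -4, 13/4, -6, -3)
  row 2: subtract 4×row0 = (0, 3, -6, 0, 8)
  row 3: subtract -4×row0 = (0, -3, 0, -6, -5)
step 2: normalize row 1 (÷-4) = (0, 1, -13/16, 3/2, 3/4)
  row 0: subtract -1×row1 = (1, 0, -1/16, 1/2, -1/4)
  row 2: subtract 3×row1 = (0, 0, -57/16, -9/2, 23/4)
  row 3: subtract -3×row1 = (0, 0, -39/16, -3/2, -11/4)
step 3: normalize row 2 (÷-57/16) = (0, 0, 1, 24/19, -92/57)
  row 0: subtract -1/16×row2 = (1, 0, 0, 11/19, -20/57)
  row 1: subtract -13/16×row2 = (0, 1, 0, 48/19, -32/57)
  row 3: subtract -39/16×row2 = (0, 0, 0, 30/19, -127/19)
step 4: normalize row 3 (÷30/19) = (0, 0, 0, 1, -127/30)
  row 0: subtract 11/19×row3 = (1, 0, 0, 0, 21/10)
  row 1: subtract 48/19×row3 = (0, 1, 0, 0, 152/15)
  row 2: subtract 24/19×row3 = (0, 0, 1, 0, 56/15)

pivot columns: 0, 1, 2, 3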